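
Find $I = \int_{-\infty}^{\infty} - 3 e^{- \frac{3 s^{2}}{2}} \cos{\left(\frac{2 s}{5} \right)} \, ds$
$- \frac{\sqrt{6} \sqrt{\pi}}{e^{\frac{2}{75}}}$

Treat the cosine frequency as a parameter and define $I(b) = \int_{-\infty}^{\infty} - 3 e^{- \frac{3 s^{2}}{2}} \cos{\left(b s \right)} \, ds$.

Differentiating under the integral sign,
$$I'(b) = \int_{-\infty}^{\infty} 3 s e^{- \frac{3 s^{2}}{2}} \sin{\left(b s \right)} \, ds.$$

Integrate $\int_{-\infty}^{\infty} s \sin(b s)\, e^{- \frac{3 s^{2}}{2}}\, ds$ by parts with $u = \sin(b s)$ and $dv = s\, e^{- \frac{3 s^{2}}{2}}\, ds$, giving $v = - \frac{e^{- \frac{3 s^{2}}{2}}}{3}$. The boundary term vanishes and
$$\int_{-\infty}^{\infty} s \sin(b s)\, e^{- \frac{3 s^{2}}{2}}\, ds = \frac{b}{3} \int_{-\infty}^{\infty} \cos(b s)\, e^{- \frac{3 s^{2}}{2}}\, ds,$$
so $I'(b) = - \frac{b}{3}\, I(b)$.

This is a separable first-order ODE; solving with the initial condition $I(0) = \int_{-\infty}^{\infty} - 3 e^{- \frac{3 s^{2}}{2}}\,ds = - \sqrt{6} \sqrt{\pi}$ gives
$$I(b) = - \sqrt{6} \sqrt{\pi} e^{- \frac{b^{2}}{6}}.$$

Setting $b = \frac{2}{5}$:
$$I = - \frac{\sqrt{6} \sqrt{\pi}}{e^{\frac{2}{75}}}.$$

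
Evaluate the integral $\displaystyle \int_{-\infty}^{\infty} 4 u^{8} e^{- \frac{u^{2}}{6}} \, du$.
$34020 \sqrt{6} \sqrt{\pi}$

Consider the simpler parametrised integral
$$J(a) = \int_{-\infty}^{\infty} 4 e^{- a u^{2}} \, du = \frac{4 \sqrt{\pi}}{\sqrt{a}}.$$

Differentiating under the integral sign brings down a factor of $(-u^2)$:
$$\frac{dJ}{da} = \int_{-\infty}^{\infty} - 4 u^{2} e^{- a u^{2}} \, du = - \frac{2 \sqrt{\pi}}{a^{\frac{3}{2}}}.$$

Repeating $4$ times in total — each differentiation brings down another $(-u^2)$ — gives
$$\frac{d^{4}J}{da^{4}} = \int_{-\infty}^{\infty} 4 u^{8} e^{- a u^{2}} \, du = \frac{105 \sqrt{\pi}}{4 a^{\frac{9}{2}}},$$
and the integrand here is exactly the target integrand, so $I = \frac{105 \sqrt{\pi}}{4 a^{\frac{9}{2}}}$.

Setting $a = \frac{1}{6}$:
$$I = 34020 \sqrt{6} \sqrt{\pi}.$$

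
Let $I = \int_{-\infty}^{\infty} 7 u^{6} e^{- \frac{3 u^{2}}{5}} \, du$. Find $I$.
$\frac{4375 \sqrt{15} \sqrt{\pi}}{216}$

Start from the elementary integral
$$J(a) = \int_{-\infty}^{\infty} 7 e^{- a u^{2}} \, du = \frac{7 \sqrt{\pi}}{\sqrt{a}}.$$

Differentiating under the integral sign brings down a factor of $(-u^2)$:
$$\frac{dJ}{da} = \int_{-\infty}^{\infty} - 7 u^{2} e^{- a u^{2}} \, du = - \frac{7 \sqrt{\pi}}{2 a^{\frac{3}{2}}}.$$

Repeating $3$ times in total — each differentiation brings down another $(-u^2)$ — gives
$$\frac{d^{3}J}{da^{3}} = \int_{-\infty}^{\infty} - 7 u^{6} e^{- a u^{2}} \, du = - \frac{105 \sqrt{\pi}}{8 a^{\frac{7}{2}}},$$
and the integrand here is $(-1)^{3}$ times the target integrand, so $I = (-1)^{3}\,\frac{d^{3}J}{da^{3}} = \frac{105 \sqrt{\pi}}{8 a^{\frac{7}{2}}}$.

Setting $a = \frac{3}{5}$:
$$I = \frac{4375 \sqrt{15} \sqrt{\pi}}{216}.$$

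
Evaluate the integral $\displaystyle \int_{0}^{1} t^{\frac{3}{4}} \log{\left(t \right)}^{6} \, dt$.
$\frac{11796480}{823543}$

Consider the simpler parametrised integral
$$J(a) = \int_{0}^{1} t^{a} \, dt = \frac{1}{a + 1}.$$

Differentiating under the integral sign brings down a factor of $\ln t$:
$$\frac{dJ}{da} = \int_{0}^{1} t^{a} \log{\left(t \right)} \, dt = - \frac{1}{\left(a + 1\right)^{2}}.$$

Repeating $6$ times in total — each differentiation brings down another $\ln t$ — gives
$$\frac{d^{6}J}{da^{6}} = \int_{0}^{1} t^{a} \log{\left(t \right)}^{6} \, dt = \frac{720}{\left(a + 1\right)^{7}},$$
and the integrand here is exactly the target integrand, so $I = \frac{720}{\left(a + 1\right)^{7}}$.

Setting $a = \frac{3}{4}$:
$$I = \frac{11796480}{823543}.$$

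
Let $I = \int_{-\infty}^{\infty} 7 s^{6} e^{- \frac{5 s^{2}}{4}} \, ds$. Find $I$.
$\frac{336 \sqrt{5} \sqrt{\pi}}{125}$

Start from the elementary integral
$$J(a) = \int_{-\infty}^{\infty} 7 e^{- a s^{2}} \, ds = \frac{7 \sqrt{\pi}}{\sqrt{a}}.$$

Differentiating under the integral sign brings down a factor of $(-s^2)$:
$$\frac{dJ}{da} = \int_{-\infty}^{\infty} - 7 s^{2} e^{- a s^{2}} \, ds = - \frac{7 \sqrt{\pi}}{2 a^{\frac{3}{2}}}.$$

Repeating $3$ times in total — each differentiation brings down another $(-s^2)$ — gives
$$\frac{d^{3}J}{da^{3}} = \int_{-\infty}^{\infty} - 7 s^{6} e^{- a s^{2}} \, ds = - \frac{105 \sqrt{\pi}}{8 a^{\frac{7}{2}}},$$
and the integrand here is $(-1)^{3}$ times the target integrand, so $I = (-1)^{3}\,\frac{d^{3}J}{da^{3}} = \frac{105 \sqrt{\pi}}{8 a^{\frac{7}{2}}}$.

Setting $a = \frac{5}{4}$:
$$I = \frac{336 \sqrt{5} \sqrt{\pi}}{125}.$$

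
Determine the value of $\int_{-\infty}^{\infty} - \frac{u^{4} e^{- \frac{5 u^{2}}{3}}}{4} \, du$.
$- \frac{27 \sqrt{15} \sqrt{\pi}}{2000}$

Start from the elementary integral
$$J(a) = \int_{-\infty}^{\infty} - \frac{e^{- a u^{2}}}{4} \, du = - \frac{\sqrt{\pi}}{4 \sqrt{a}}.$$

Differentiating under the integral sign brings down a factor of $(-u^2)$:
$$\frac{dJ}{da} = \int_{-\infty}^{\infty} \frac{u^{2} e^{- a u^{2}}}{4} \, du = \frac{\sqrt{\pi}}{8 a^{\frac{3}{2}}}.$$

Repeating twice in total — each differentiation brings down another $(-u^2)$ — gives
$$\frac{d^{2}J}{da^{2}} = \int_{-\infty}^{\infty} - \frac{u^{4} e^{- a u^{2}}}{4} \, du = - \frac{3 \sqrt{\pi}}{16 a^{\frac{5}{2}}},$$
and the integrand here is exactly the target integrand, so $I = - \frac{3 \sqrt{\pi}}{16 a^{\frac{5}{2}}}$.

Setting $a = \frac{5}{3}$:
$$I = - \frac{27 \sqrt{15} \sqrt{\pi}}{2000}.$$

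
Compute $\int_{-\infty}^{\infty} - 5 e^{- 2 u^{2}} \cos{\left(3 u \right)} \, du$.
$- \frac{5 \sqrt{2} \sqrt{\pi}}{2 e^{\frac{9}{8}}}$

Treat the cosine frequency as a parameter and define $I(b) = \int_{-\infty}^{\infty} - 5 e^{- 2 u^{2}} \cos{\left(b u \right)} \, du$.

Differentiating under the integral sign,
$$I'(b) = \int_{-\infty}^{\infty} 5 u e^{- 2 u^{2}} \sin{\left(b u \right)} \, du.$$

Integrate $\int_{-\infty}^{\infty} u \sin(b u)\, e^{- 2 u^{2}}\, du$ by parts with $w = \sin(b u)$ and $dv = u\, e^{- 2 u^{2}}\, du$, giving $v = - \frac{e^{- 2 u^{2}}}{4}$. The boundary term vanishes and
$$\int_{-\infty}^{\infty} u \sin(b u)\, e^{- 2 u^{2}}\, du = \frac{b}{4} \int_{-\infty}^{\infty} \cos(b u)\, e^{- 2 u^{2}}\, du,$$
so $I'(b) = - \frac{b}{4}\, I(b)$.

This is a separable first-order ODE; solving with the initial condition $I(0) = \int_{-\infty}^{\infty} - 5 e^{- 2 u^{2}}\,du = - \frac{5 \sqrt{2} \sqrt{\pi}}{2}$ gives
$$I(b) = - \frac{5 \sqrt{2} \sqrt{\pi} e^{- \frac{b^{2}}{8}}}{2}.$$

Setting $b = 3$:
$$I = - \frac{5 \sqrt{2} \sqrt{\pi}}{2 e^{\frac{9}{8}}}.$$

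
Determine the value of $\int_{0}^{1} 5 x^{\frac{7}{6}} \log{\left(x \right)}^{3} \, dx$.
$- \frac{38880}{28561}$

Consider the simpler parametrised integral
$$J(a) = \int_{0}^{1} 5 x^{a} \, dx = \frac{5}{a + 1}.$$

Differentiating under the integral sign brings down a factor of $\ln x$:
$$\frac{dJ}{da} = \int_{0}^{1} 5 x^{a} \log{\left(x \right)} \, dx = - \frac{5}{\left(a + 1\right)^{2}}.$$

Repeating $3$ times in total — each differentiation brings down another $\ln x$ — gives
$$\frac{d^{3}J}{da^{3}} = \int_{0}^{1} 5 x^{a} \log{\left(x \right)}^{3} \, dx = - \frac{30}{\left(a + 1\right)^{4}},$$
and the integrand here is exactly the target integrand, so $I = - \frac{30}{\left(a + 1\right)^{4}}$.

Setting $a = \frac{7}{6}$:
$$I = - \frac{38880}{28561}.$$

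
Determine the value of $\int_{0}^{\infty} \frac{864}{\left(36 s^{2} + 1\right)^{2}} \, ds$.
$36 \pi$

Recall the elementary integral
$$J(a) = \int_{0}^{\infty} \frac{2}{3 \left(a^{2} + s^{2}\right)} \, ds = \frac{\pi}{3 a}.$$

Differentiating under the integral sign with respect to $a$,
$$\frac{dJ}{da} = \int_{0}^{\infty} - \frac{4 a}{3 \left(a^{2} + s^{2}\right)^{2}} \, ds = - \frac{\pi}{3 a^{2}},$$
so $\int_{0}^{\infty} \frac{2}{3 \left(a^{2} + s^{2}\right)^{2}} \, ds = \frac{\pi}{6 a^{3}}$.

Setting $a = \frac{1}{6}$:
$$I = 36 \pi.$$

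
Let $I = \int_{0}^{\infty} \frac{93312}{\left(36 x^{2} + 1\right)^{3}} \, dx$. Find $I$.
$2916 \pi$

Start from the standard arctangent integral
$$J(a) = \int_{0}^{\infty} \frac{2}{a^{2} + x^{2}} \, dx = \frac{\pi}{a}.$$

Differentiating under the integral sign with respect to $a$,
$$\frac{dJ}{da} = \int_{0}^{\infty} - \frac{4 a}{\left(a^{2} + x^{2}\right)^{2}} \, dx = - \frac{\pi}{a^{2}},$$
so $\int_{0}^{\infty} \frac{2}{\left(a^{2} + x^{2}\right)^{2}} \, dx = \frac{\pi}{2 a^{3}}$.

Repeating — each differentiation of $1/(x^2+a^2)^j$ produces $-2ja/(x^2+a^2)^{j+1}$ — and dividing through by $-2ja$ at each step yields, after $2$ differentiations in total,
$$\int_{0}^{\infty} \frac{2}{\left(a^{2} + x^{2}\right)^{3}} \, dx = \frac{3 \pi}{8 a^{5}}.$$

Setting $a = \frac{1}{6}$:
$$I = 2916 \pi.$$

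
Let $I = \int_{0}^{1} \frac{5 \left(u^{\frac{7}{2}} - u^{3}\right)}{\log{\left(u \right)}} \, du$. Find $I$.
$- \log{\left(\frac{32768}{59049} \right)}$

Introduce a parameter $a$ in the exponent: let $I(a) = \int_{0}^{1} \frac{5 \left(u^{\frac{7}{2}} - u^{a}\right)}{\log{\left(u \right)}} \, du$.

Since $\dfrac{\partial}{\partial a}\,u^{a} = u^{a} \ln u$, the $\ln u$ in the denominator cancels and
$$\frac{dI}{da} = \int_{0}^{1} -5 u^{a} \, du = -5 \left[\frac{u^{a+1}}{a+1}\right]_0^1 = - \frac{5}{a + 1}.$$

Integrating with respect to $a$ gives $I(a) = - \log{\left(\frac{32 \left(a + 1\right)^{5}}{59049} \right)} + C$.

At $a = \frac{7}{2}$ the integrand is identically $0$, so $I(\frac{7}{2}) = 0$. The closed form gives $0$, hence $C = 0$.

Setting $a = 3$:
$$I = - \log{\left(\frac{32768}{59049} \right)}.$$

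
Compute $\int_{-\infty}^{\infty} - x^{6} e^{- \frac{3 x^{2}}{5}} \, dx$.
$- \frac{625 \sqrt{15} \sqrt{\pi}}{216}$

Begin with the known integral
$$J(a) = \int_{-\infty}^{\infty} - e^{- a x^{2}} \, dx = - \frac{\sqrt{\pi}}{\sqrt{a}}.$$

Differentiating under the integral sign brings down a factor of $(-x^2)$:
$$\frac{dJ}{da} = \int_{-\infty}^{\infty} x^{2} e^{- a x^{2}} \, dx = \frac{\sqrt{\pi}}{2 a^{\frac{3}{2}}}.$$

Repeating $3$ times in total — each differentiation brings down another $(-x^2)$ — gives
$$\frac{d^{3}J}{da^{3}} = \int_{-\infty}^{\infty} x^{6} e^{- a x^{2}} \, dx = \frac{15 \sqrt{\pi}}{8 a^{\frac{7}{2}}},$$
and the integrand here is $(-1)^{3}$ times the target integrand, so $I = (-1)^{3}\,\frac{d^{3}J}{da^{3}} = - \frac{15 \sqrt{\pi}}{8 a^{\frac{7}{2}}}$.

Setting $a = \frac{3}{5}$:
$$I = - \frac{625 \sqrt{15} \sqrt{\pi}}{216}.$$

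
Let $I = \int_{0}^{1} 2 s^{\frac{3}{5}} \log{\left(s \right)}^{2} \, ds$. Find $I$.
$\frac{125}{128}$

Start from the elementary integral
$$J(a) = \int_{0}^{1} 2 s^{a} \, ds = \frac{2}{a + 1}.$$

Differentiating under the integral sign brings down a factor of $\ln s$:
$$\frac{dJ}{da} = \int_{0}^{1} 2 s^{a} \log{\left(s \right)} \, ds = - \frac{2}{\left(a + 1\right)^{2}}.$$

Repeating twice in total — each differentiation brings down another $\ln s$ — gives
$$\frac{d^{2}J}{da^{2}} = \int_{0}^{1} 2 s^{a} \log{\left(s \right)}^{2} \, ds = \frac{4}{\left(a + 1\right)^{3}},$$
and the integrand here is exactly the target integrand, so $I = \frac{4}{\left(a + 1\right)^{3}}$.

Setting $a = \frac{3}{5}$:
$$I = \frac{125}{128}.$$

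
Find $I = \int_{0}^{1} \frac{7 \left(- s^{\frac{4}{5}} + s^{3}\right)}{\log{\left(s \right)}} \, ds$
$- \log{\left(\frac{4782969}{1280000000} \right)}$

Consider the one-parameter family: let $I(a) = \int_{0}^{1} \frac{7 \left(s^{3} - s^{a}\right)}{\log{\left(s \right)}} \, ds$.

Since $\dfrac{\partial}{\partial a}\,s^{a} = s^{a} \ln s$, the $\ln s$ in the denominator cancels and
$$\frac{dI}{da} = \int_{0}^{1} -7 s^{a} \, ds = -7 \left[\frac{s^{a+1}}{a+1}\right]_0^1 = - \frac{7}{a + 1}.$$

Integrating with respect to $a$ gives $I(a) = - \log{\left(\frac{\left(a + 1\right)^{7}}{16384} \right)} + C$.

At $a = 3$ the integrand is identically $0$, so $I(3) = 0$. The closed form gives $0$, hence $C = 0$.

Setting $a = \frac{4}{5}$:
$$I = - \log{\left(\frac{4782969}{1280000000} \right)}.$$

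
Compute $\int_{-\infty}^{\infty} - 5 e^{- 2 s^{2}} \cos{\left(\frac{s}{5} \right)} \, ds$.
$- \frac{5 \sqrt{2} \sqrt{\pi}}{2 e^{\frac{1}{200}}}$

Treat the cosine frequency as a parameter and define $I(b) = \int_{-\infty}^{\infty} - 5 e^{- 2 s^{2}} \cos{\left(b s \right)} \, ds$.

Differentiating under the integral sign,
$$I'(b) = \int_{-\infty}^{\infty} 5 s e^{- 2 s^{2}} \sin{\left(b s \right)} \, ds.$$

Integrate $\int_{-\infty}^{\infty} s \sin(b s)\, e^{- 2 s^{2}}\, ds$ by parts with $u = \sin(b s)$ and $dv = s\, e^{- 2 s^{2}}\, ds$, giving $v = - \frac{e^{- 2 s^{2}}}{4}$. The boundary term vanishes and
$$\int_{-\infty}^{\infty} s \sin(b s)\, e^{- 2 s^{2}}\, ds = \frac{b}{4} \int_{-\infty}^{\infty} \cos(b s)\, e^{- 2 s^{2}}\, ds,$$
so $I'(b) = - \frac{b}{4}\, I(b)$.

This is a separable first-order ODE; solving with the initial condition $I(0) = \int_{-\infty}^{\infty} - 5 e^{- 2 s^{2}}\,ds = - \frac{5 \sqrt{2} \sqrt{\pi}}{2}$ gives
$$I(b) = - \frac{5 \sqrt{2} \sqrt{\pi} e^{- \frac{b^{2}}{8}}}{2}.$$

Setting $b = \frac{1}{5}$:
$$I = - \frac{5 \sqrt{2} \sqrt{\pi}}{2 e^{\frac{1}{200}}}.$$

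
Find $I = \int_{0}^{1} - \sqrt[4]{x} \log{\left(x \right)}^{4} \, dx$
$- \frac{24576}{3125}$

Consider the simpler parametrised integral
$$J(a) = \int_{0}^{1} - x^{a} \, dx = - \frac{1}{a + 1}.$$

Differentiating under the integral sign brings down a factor of $\ln x$:
$$\frac{dJ}{da} = \int_{0}^{1} - x^{a} \log{\left(x \right)} \, dx = \frac{1}{\left(a + 1\right)^{2}}.$$

Repeating $4$ times in total — each differentiation brings down another $\ln x$ — gives
$$\frac{d^{4}J}{da^{4}} = \int_{0}^{1} - x^{a} \log{\left(x \right)}^{4} \, dx = - \frac{24}{\left(a + 1\right)^{5}},$$
and the integrand here is exactly the target integrand, so $I = - \frac{24}{\left(a + 1\right)^{5}}$.

Setting $a = \frac{1}{4}$:
$$I = - \frac{24576}{3125}.$$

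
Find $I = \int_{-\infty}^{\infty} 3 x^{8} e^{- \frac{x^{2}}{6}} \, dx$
$25515 \sqrt{6} \sqrt{\pi}$

Begin with the known integral
$$J(a) = \int_{-\infty}^{\infty} 3 e^{- a x^{2}} \, dx = \frac{3 \sqrt{\pi}}{\sqrt{a}}.$$

Differentiating under the integral sign brings down a factor of $(-x^2)$:
$$\frac{dJ}{da} = \int_{-\infty}^{\infty} - 3 x^{2} e^{- a x^{2}} \, dx = - \frac{3 \sqrt{\pi}}{2 a^{\frac{3}{2}}}.$$

Repeating $4$ times in total — each differentiation brings down another $(-x^2)$ — gives
$$\frac{d^{4}J}{da^{4}} = \int_{-\infty}^{\infty} 3 x^{8} e^{- a x^{2}} \, dx = \frac{315 \sqrt{\pi}}{16 a^{\frac{9}{2}}},$$
and the integrand here is exactly the target integrand, so $I = \frac{315 \sqrt{\pi}}{16 a^{\frac{9}{2}}}$.

Setting $a = \frac{1}{6}$:
$$I = 25515 \sqrt{6} \sqrt{\pi}.$$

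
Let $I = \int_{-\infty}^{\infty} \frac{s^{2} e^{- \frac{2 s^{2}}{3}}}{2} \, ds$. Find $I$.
$\frac{3 \sqrt{6} \sqrt{\pi}}{16}$

Begin with the known integral
$$J(a) = \int_{-\infty}^{\infty} \frac{e^{- a s^{2}}}{2} \, ds = \frac{\sqrt{\pi}}{2 \sqrt{a}}.$$

Differentiating under the integral sign brings down a factor of $(-s^2)$:
$$\frac{dJ}{da} = \int_{-\infty}^{\infty} - \frac{s^{2} e^{- a s^{2}}}{2} \, ds = - \frac{\sqrt{\pi}}{4 a^{\frac{3}{2}}}.$$

The integral on the left is $-I$, so $I = \frac{\sqrt{\pi}}{4 a^{\frac{3}{2}}}$.

Setting $a = \frac{2}{3}$:
$$I = \frac{3 \sqrt{6} \sqrt{\pi}}{16}.$$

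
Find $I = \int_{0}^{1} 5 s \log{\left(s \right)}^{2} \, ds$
$\frac{5}{4}$

Consider the simpler parametrised integral
$$J(a) = \int_{0}^{1} 5 s^{a} \, ds = \frac{5}{a + 1}.$$

Differentiating under the integral sign brings down a factor of $\ln s$:
$$\frac{dJ}{da} = \int_{0}^{1} 5 s^{a} \log{\left(s \right)} \, ds = - \frac{5}{\left(a + 1\right)^{2}}.$$

Repeating twice in total — each differentiation brings down another $\ln s$ — gives
$$\frac{d^{2}J}{da^{2}} = \int_{0}^{1} 5 s^{a} \log{\left(s \right)}^{2} \, ds = \frac{10}{\left(a + 1\right)^{3}},$$
and the integrand here is exactly the target integrand, so $I = \frac{10}{\left(a + 1\right)^{3}}$.

Setting $a = 1$:
$$I = \frac{5}{4}.$$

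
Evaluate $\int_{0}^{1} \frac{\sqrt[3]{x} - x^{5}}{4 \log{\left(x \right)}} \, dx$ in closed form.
$- \frac{\log{\left(6 \right)}}{4} - \frac{\log{\left(3 \right)}}{4} + \frac{\log{\left(2 \right)}}{2}$

Introduce a parameter $a$ in the exponent: let $I(a) = \int_{0}^{1} \frac{\sqrt[3]{x} - x^{a}}{4 \log{\left(x \right)}} \, dx$.

Since $\dfrac{\partial}{\partial a}\,x^{a} = x^{a} \ln x$, the $\ln x$ in the denominator cancels and
$$\frac{dI}{da} = \int_{0}^{1} - \frac{1}{4} x^{a} \, dx = - \frac{1}{4} \left[\frac{x^{a+1}}{a+1}\right]_0^1 = - \frac{1}{4 a + 4}.$$

Integrating with respect to $a$ gives $I(a) = - \frac{\log{\left(a + 1 \right)}}{4} - \frac{\log{\left(3 \right)}}{4} + \frac{\log{\left(2 \right)}}{2} + C$.

At $a = \frac{1}{3}$ the integrand is identically $0$, so $I(\frac{1}{3}) = 0$. The closed form gives $0$, hence $C = 0$.

Setting $a = 5$:
$$I = - \frac{\log{\left(6 \right)}}{4} - \frac{\log{\left(3 \right)}}{4} + \frac{\log{\left(2 \right)}}{2}.$$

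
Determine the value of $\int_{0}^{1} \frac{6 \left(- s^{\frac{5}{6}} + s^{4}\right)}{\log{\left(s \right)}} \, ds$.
$\log{\left(\frac{729000000}{1771561} \right)}$

Introduce a parameter $a$ in the exponent: let $I(a) = \int_{0}^{1} \frac{6 \left(s^{4} - s^{a}\right)}{\log{\left(s \right)}} \, ds$.

Since $\dfrac{\partial}{\partial a}\,s^{a} = s^{a} \ln s$, the $\ln s$ in the denominator cancels and
$$\frac{dI}{da} = \int_{0}^{1} -6 s^{a} \, ds = -6 \left[\frac{s^{a+1}}{a+1}\right]_0^1 = - \frac{6}{a + 1}.$$

Integrating with respect to $a$ gives $I(a) = \log{\left(\frac{15625}{\left(a + 1\right)^{6}} \right)} + C$.

At $a = 4$ the integrand is identically $0$, so $I(4) = 0$. The closed form gives $0$, hence $C = 0$.

Setting $a = \frac{5}{6}$:
$$I = \log{\left(\frac{729000000}{1771561} \right)}.$$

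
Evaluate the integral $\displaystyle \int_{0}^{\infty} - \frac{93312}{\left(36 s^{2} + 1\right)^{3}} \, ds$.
$- 2916 \pi$

Recall the elementary integral
$$J(a) = \int_{0}^{\infty} - \frac{2}{a^{2} + s^{2}} \, ds = - \frac{\pi}{a}.$$

Differentiating under the integral sign with respect to $a$,
$$\frac{dJ}{da} = \int_{0}^{\infty} \frac{4 a}{\left(a^{2} + s^{2}\right)^{2}} \, ds = \frac{\pi}{a^{2}},$$
so $\int_{0}^{\infty} - \frac{2}{\left(a^{2} + s^{2}\right)^{2}} \, ds = - \frac{\pi}{2 a^{3}}$.

Repeating — each differentiation of $1/(s^2+a^2)^j$ produces $-2ja/(s^2+a^2)^{j+1}$ — and dividing through by $-2ja$ at each step yields, after $2$ differentiations in total,
$$\int_{0}^{\infty} - \frac{2}{\left(a^{2} + s^{2}\right)^{3}} \, ds = - \frac{3 \pi}{8 a^{5}}.$$

Setting $a = \frac{1}{6}$:
$$I = - 2916 \pi.$$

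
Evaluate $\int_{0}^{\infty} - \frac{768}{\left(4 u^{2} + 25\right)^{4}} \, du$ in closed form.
$- \frac{12 \pi}{15625}$

Start from the standard arctangent integral
$$J(a) = \int_{0}^{\infty} - \frac{3}{a^{2} + u^{2}} \, du = - \frac{3 \pi}{2 a}.$$

Differentiating under the integral sign with respect to $a$,
$$\frac{dJ}{da} = \int_{0}^{\infty} \frac{6 a}{\left(a^{2} + u^{2}\right)^{2}} \, du = \frac{3 \pi}{2 a^{2}},$$
so $\int_{0}^{\infty} - \frac{3}{\left(a^{2} + u^{2}\right)^{2}} \, du = - \frac{3 \pi}{4 a^{3}}$.

Repeating — each differentiation of $1/(u^2+a^2)^j$ produces $-2ja/(u^2+a^2)^{j+1}$ — and dividing through by $-2ja$ at each step yields, after $3$ differentiations in total,
$$\int_{0}^{\infty} - \frac{3}{\left(a^{2} + u^{2}\right)^{4}} \, du = - \frac{15 \pi}{32 a^{7}}.$$

Setting $a = \frac{5}{2}$:
$$I = - \frac{12 \pi}{15625}.$$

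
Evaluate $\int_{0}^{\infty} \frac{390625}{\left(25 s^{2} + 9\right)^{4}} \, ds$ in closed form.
$\frac{390625 \pi}{69984}$

Recall the elementary integral
$$J(a) = \int_{0}^{\infty} \frac{1}{a^{2} + s^{2}} \, ds = \frac{\pi}{2 a}.$$

Differentiating under the integral sign with respect to $a$,
$$\frac{dJ}{da} = \int_{0}^{\infty} - \frac{2 a}{\left(a^{2} + s^{2}\right)^{2}} \, ds = - \frac{\pi}{2 a^{2}},$$
so $\int_{0}^{\infty} \frac{1}{\left(a^{2} + s^{2}\right)^{2}} \, ds = \frac{\pi}{4 a^{3}}$.

Repeating — each differentiation of $1/(s^2+a^2)^j$ produces $-2ja/(s^2+a^2)^{j+1}$ — and dividing through by $-2ja$ at each step yields, after $3$ differentiations in total,
$$\int_{0}^{\infty} \frac{1}{\left(a^{2} + s^{2}\right)^{4}} \, ds = \frac{5 \pi}{32 a^{7}}.$$

Setting $a = \frac{3}{5}$:
$$I = \frac{390625 \pi}{69984}.$$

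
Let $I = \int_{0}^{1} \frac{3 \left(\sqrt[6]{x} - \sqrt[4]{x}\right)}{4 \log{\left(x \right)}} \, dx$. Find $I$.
$\frac{3 \log{\left(\frac{14}{15} \right)}}{4}$

Replace the exponent $\frac{1}{6}$ by a parameter $a$: let $I(a) = \int_{0}^{1} \frac{3 \left(- \sqrt[4]{x} + x^{a}\right)}{4 \log{\left(x \right)}} \, dx$.

Since $\dfrac{\partial}{\partial a}\,x^{a} = x^{a} \ln x$, the $\ln x$ in the denominator cancels and
$$\frac{dI}{da} = \int_{0}^{1} \frac{3}{4} x^{a} \, dx = \frac{3}{4} \left[\frac{x^{a+1}}{a+1}\right]_0^1 = \frac{3}{4 \left(a + 1\right)}.$$

Integrating with respect to $a$ gives $I(a) = \frac{3 \log{\left(\frac{4 a}{5} + \frac{4}{5} \right)}}{4} + C$.

At $a = \frac{1}{4}$ the integrand is identically $0$, so $I(\frac{1}{4}) = 0$. The closed form gives $0$, hence $C = 0$.

Setting $a = \frac{1}{6}$:
$$I = \frac{3 \log{\left(\frac{14}{15} \right)}}{4}.$$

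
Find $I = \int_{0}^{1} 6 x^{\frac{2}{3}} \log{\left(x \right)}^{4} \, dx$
$\frac{34992}{3125}$

Consider the simpler parametrised integral
$$J(a) = \int_{0}^{1} 6 x^{a} \, dx = \frac{6}{a + 1}.$$

Differentiating under the integral sign brings down a factor of $\ln x$:
$$\frac{dJ}{da} = \int_{0}^{1} 6 x^{a} \log{\left(x \right)} \, dx = - \frac{6}{\left(a + 1\right)^{2}}.$$

Repeating $4$ times in total — each differentiation brings down another $\ln x$ — gives
$$\frac{d^{4}J}{da^{4}} = \int_{0}^{1} 6 x^{a} \log{\left(x \right)}^{4} \, dx = \frac{144}{\left(a + 1\right)^{5}},$$
and the integrand here is exactly the target integrand, so $I = \frac{144}{\left(a + 1\right)^{5}}$.

Setting $a = \frac{2}{3}$:
$$I = \frac{34992}{3125}.$$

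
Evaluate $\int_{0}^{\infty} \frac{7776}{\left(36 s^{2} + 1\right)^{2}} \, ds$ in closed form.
$324 \pi$

Recall the elementary integral
$$J(a) = \int_{0}^{\infty} \frac{6}{a^{2} + s^{2}} \, ds = \frac{3 \pi}{a}.$$

Differentiating under the integral sign with respect to $a$,
$$\frac{dJ}{da} = \int_{0}^{\infty} - \frac{12 a}{\left(a^{2} + s^{2}\right)^{2}} \, ds = - \frac{3 \pi}{a^{2}},$$
so $\int_{0}^{\infty} \frac{6}{\left(a^{2} + s^{2}\right)^{2}} \, ds = \frac{3 \pi}{2 a^{3}}$.

Setting $a = \frac{1}{6}$:
$$I = 324 \pi.$$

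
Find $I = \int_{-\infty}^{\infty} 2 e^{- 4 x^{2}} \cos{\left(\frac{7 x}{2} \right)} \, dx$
$\frac{\sqrt{\pi}}{e^{\frac{49}{64}}}$

Let $b$ denote the cosine frequency and define $I(b) = \int_{-\infty}^{\infty} 2 e^{- 4 x^{2}} \cos{\left(b x \right)} \, dx$.

Differentiating under the integral sign,
$$I'(b) = \int_{-\infty}^{\infty} - 2 x e^{- 4 x^{2}} \sin{\left(b x \right)} \, dx.$$

Integrate $\int_{-\infty}^{\infty} x \sin(b x)\, e^{- 4 x^{2}}\, dx$ by parts with $u = \sin(b x)$ and $dv = x\, e^{- 4 x^{2}}\, dx$, giving $v = - \frac{e^{- 4 x^{2}}}{8}$. The boundary term vanishes and
$$\int_{-\infty}^{\infty} x \sin(b x)\, e^{- 4 x^{2}}\, dx = \frac{b}{8} \int_{-\infty}^{\infty} \cos(b x)\, e^{- 4 x^{2}}\, dx,$$
so $I'(b) = - \frac{b}{8}\, I(b)$.

This is a separable first-order ODE; solving with the initial condition $I(0) = \int_{-\infty}^{\infty} 2 e^{- 4 x^{2}}\,dx = \sqrt{\pi}$ gives
$$I(b) = \sqrt{\pi} e^{- \frac{b^{2}}{16}}.$$

Setting $b = \frac{7}{2}$:
$$I = \frac{\sqrt{\pi}}{e^{\frac{49}{64}}}.$$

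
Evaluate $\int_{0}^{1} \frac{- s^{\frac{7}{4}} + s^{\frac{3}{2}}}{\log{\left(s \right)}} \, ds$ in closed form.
$\log{\left(\frac{10}{11} \right)}$

Introduce a parameter $a$ in the exponent: let $I(a) = \int_{0}^{1} \frac{- s^{\frac{7}{4}} + s^{a}}{\log{\left(s \right)}} \, ds$.

Since $\dfrac{\partial}{\partial a}\,s^{a} = s^{a} \ln s$, the $\ln s$ in the denominator cancels and
$$\frac{dI}{da} = \int_{0}^{1} s^{a} \, ds = \left[\frac{s^{a+1}}{a+1}\right]_0^1 = \frac{1}{a + 1}.$$

Integrating with respect to $a$ gives $I(a) = \log{\left(\frac{4 a}{11} + \frac{4}{11} \right)} + C$.

At $a = \frac{7}{4}$ the integrand is identically $0$, so $I(\frac{7}{4}) = 0$. The closed form gives $0$, hence $C = 0$.

Setting $a = \frac{3}{2}$:
$$I = \log{\left(\frac{10}{11} \right)}.$$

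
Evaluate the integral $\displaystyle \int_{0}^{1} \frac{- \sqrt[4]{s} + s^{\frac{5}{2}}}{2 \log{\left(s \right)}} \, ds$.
$\log{\left(\frac{\sqrt{70}}{5} \right)}$

Replace the exponent $\frac{5}{2}$ by a parameter $a$: let $I(a) = \int_{0}^{1} \frac{- \sqrt[4]{s} + s^{a}}{2 \log{\left(s \right)}} \, ds$.

Since $\dfrac{\partial}{\partial a}\,s^{a} = s^{a} \ln s$, the $\ln s$ in the denominator cancels and
$$\frac{dI}{da} = \int_{0}^{1} \frac{1}{2} s^{a} \, ds = \frac{1}{2} \left[\frac{s^{a+1}}{a+1}\right]_0^1 = \frac{1}{2 \left(a + 1\right)}.$$

Integrating with respect to $a$ gives $I(a) = \frac{\log{\left(a + 1 \right)}}{2} - \frac{\log{\left(5 \right)}}{2} + \log{\left(2 \right)} + C$.

At $a = \frac{1}{4}$ the integrand is identically $0$, so $I(\frac{1}{4}) = 0$. The closed form gives $0$, hence $C = 0$.

Setting $a = \frac{5}{2}$:
$$I = \log{\left(\frac{\sqrt{70}}{5} \right)}.$$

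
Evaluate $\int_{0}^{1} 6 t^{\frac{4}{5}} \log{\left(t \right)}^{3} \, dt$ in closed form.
$- \frac{2500}{729}$

Consider the simpler parametrised integral
$$J(a) = \int_{0}^{1} 6 t^{a} \, dt = \frac{6}{a + 1}.$$

Differentiating under the integral sign brings down a factor of $\ln t$:
$$\frac{dJ}{da} = \int_{0}^{1} 6 t^{a} \log{\left(t \right)} \, dt = - \frac{6}{\left(a + 1\right)^{2}}.$$

Repeating $3$ times in total — each differentiation brings down another $\ln t$ — gives
$$\frac{d^{3}J}{da^{3}} = \int_{0}^{1} 6 t^{a} \log{\left(t \right)}^{3} \, dt = - \frac{36}{\left(a + 1\right)^{4}},$$
and the integrand here is exactly the target integrand, so $I = - \frac{36}{\left(a + 1\right)^{4}}$.

Setting $a = \frac{4}{5}$:
$$I = - \frac{2500}{729}.$$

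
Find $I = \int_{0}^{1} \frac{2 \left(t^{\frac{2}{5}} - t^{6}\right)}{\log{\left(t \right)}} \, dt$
$- \log{\left(25 \right)}$

Introduce a parameter $a$ in the exponent: let $I(a) = \int_{0}^{1} \frac{2 \left(t^{\frac{2}{5}} - t^{a}\right)}{\log{\left(t \right)}} \, dt$.

Since $\dfrac{\partial}{\partial a}\,t^{a} = t^{a} \ln t$, the $\ln t$ in the denominator cancels and
$$\frac{dI}{da} = \int_{0}^{1} -2 t^{a} \, dt = -2 \left[\frac{t^{a+1}}{a+1}\right]_0^1 = - \frac{2}{a + 1}.$$

Integrating with respect to $a$ gives $I(a) = - \log{\left(\frac{25 \left(a + 1\right)^{2}}{49} \right)} + C$.

At $a = \frac{2}{5}$ the integrand is identically $0$, so $I(\frac{2}{5}) = 0$. The closed form gives $0$, hence $C = 0$.

Setting $a = 6$:
$$I = - \log{\left(25 \right)}.$$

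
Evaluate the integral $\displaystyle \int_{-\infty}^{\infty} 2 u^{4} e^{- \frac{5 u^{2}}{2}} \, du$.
$\frac{6 \sqrt{10} \sqrt{\pi}}{125}$

Consider the simpler parametrised integral
$$J(a) = \int_{-\infty}^{\infty} 2 e^{- a u^{2}} \, du = \frac{2 \sqrt{\pi}}{\sqrt{a}}.$$

Differentiating under the integral sign brings down a factor of $(-u^2)$:
$$\frac{dJ}{da} = \int_{-\infty}^{\infty} - 2 u^{2} e^{- a u^{2}} \, du = - \frac{\sqrt{\pi}}{a^{\frac{3}{2}}}.$$

Repeating twice in total — each differentiation brings down another $(-u^2)$ — gives
$$\frac{d^{2}J}{da^{2}} = \int_{-\infty}^{\infty} 2 u^{4} e^{- a u^{2}} \, du = \frac{3 \sqrt{\pi}}{2 a^{\frac{5}{2}}},$$
and the integrand here is exactly the target integrand, so $I = \frac{3 \sqrt{\pi}}{2 a^{\frac{5}{2}}}$.

Setting $a = \frac{5}{2}$:
$$I = \frac{6 \sqrt{10} \sqrt{\pi}}{125}.$$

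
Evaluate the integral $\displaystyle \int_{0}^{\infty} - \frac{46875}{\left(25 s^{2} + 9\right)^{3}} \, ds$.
$- \frac{3125 \pi}{432}$

Start from the standard arctangent integral
$$J(a) = \int_{0}^{\infty} - \frac{3}{a^{2} + s^{2}} \, ds = - \frac{3 \pi}{2 a}.$$

Differentiating under the integral sign with respect to $a$,
$$\frac{dJ}{da} = \int_{0}^{\infty} \frac{6 a}{\left(a^{2} + s^{2}\right)^{2}} \, ds = \frac{3 \pi}{2 a^{2}},$$
so $\int_{0}^{\infty} - \frac{3}{\left(a^{2} + s^{2}\right)^{2}} \, ds = - \frac{3 \pi}{4 a^{3}}$.

Repeating — each differentiation of $1/(s^2+a^2)^j$ produces $-2ja/(s^2+a^2)^{j+1}$ — and dividing through by $-2ja$ at each step yields, after $2$ differentiations in total,
$$\int_{0}^{\infty} - \frac{3}{\left(a^{2} + s^{2}\right)^{3}} \, ds = - \frac{9 \pi}{16 a^{5}}.$$

Setting $a = \frac{3}{5}$:
$$I = - \frac{3125 \pi}{432}.$$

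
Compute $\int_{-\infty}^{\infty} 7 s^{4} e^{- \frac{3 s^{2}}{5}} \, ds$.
$\frac{175 \sqrt{15} \sqrt{\pi}}{36}$

Begin with the known integral
$$J(a) = \int_{-\infty}^{\infty} 7 e^{- a s^{2}} \, ds = \frac{7 \sqrt{\pi}}{\sqrt{a}}.$$

Differentiating under the integral sign brings down a factor of $(-s^2)$:
$$\frac{dJ}{da} = \int_{-\infty}^{\infty} - 7 s^{2} e^{- a s^{2}} \, ds = - \frac{7 \sqrt{\pi}}{2 a^{\frac{3}{2}}}.$$

Repeating twice in total — each differentiation brings down another $(-s^2)$ — gives
$$\frac{d^{2}J}{da^{2}} = \int_{-\infty}^{\infty} 7 s^{4} e^{- a s^{2}} \, ds = \frac{21 \sqrt{\pi}}{4 a^{\frac{5}{2}}},$$
and the integrand here is exactly the target integrand, so $I = \frac{21 \sqrt{\pi}}{4 a^{\frac{5}{2}}}$.

Setting $a = \frac{3}{5}$:
$$I = \frac{175 \sqrt{15} \sqrt{\pi}}{36}.$$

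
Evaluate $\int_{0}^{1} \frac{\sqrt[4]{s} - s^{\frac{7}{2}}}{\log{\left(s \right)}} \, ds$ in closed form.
$- \log{\left(18 \right)} + \log{\left(5 \right)}$

Introduce a parameter $a$ in the exponent: let $I(a) = \int_{0}^{1} \frac{\sqrt[4]{s} - s^{a}}{\log{\left(s \right)}} \, ds$.

Since $\dfrac{\partial}{\partial a}\,s^{a} = s^{a} \ln s$, the $\ln s$ in the denominator cancels and
$$\frac{dI}{da} = \int_{0}^{1} -1 s^{a} \, ds = -1 \left[\frac{s^{a+1}}{a+1}\right]_0^1 = - \frac{1}{a + 1}.$$

Integrating with respect to $a$ gives $I(a) = - \log{\left(\frac{4 a}{5} + \frac{4}{5} \right)} + C$.

At $a = \frac{1}{4}$ the integrand is identically $0$, so $I(\frac{1}{4}) = 0$. The closed form gives $0$, hence $C = 0$.

Setting $a = \frac{7}{2}$:
$$I = - \log{\left(18 \right)} + \log{\left(5 \right)}.$$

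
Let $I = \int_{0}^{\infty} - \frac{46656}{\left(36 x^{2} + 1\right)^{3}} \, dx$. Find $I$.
$- 1458 \pi$

Start from the standard arctangent integral
$$J(a) = \int_{0}^{\infty} - \frac{1}{a^{2} + x^{2}} \, dx = - \frac{\pi}{2 a}.$$

Differentiating under the integral sign with respect to $a$,
$$\frac{dJ}{da} = \int_{0}^{\infty} \frac{2 a}{\left(a^{2} + x^{2}\right)^{2}} \, dx = \frac{\pi}{2 a^{2}},$$
so $\int_{0}^{\infty} - \frac{1}{\left(a^{2} + x^{2}\right)^{2}} \, dx = - \frac{\pi}{4 a^{3}}$.

Repeating — each differentiation of $1/(x^2+a^2)^j$ produces $-2ja/(x^2+a^2)^{j+1}$ — and dividing through by $-2ja$ at each step yields, after $2$ differentiations in total,
$$\int_{0}^{\infty} - \frac{1}{\left(a^{2} + x^{2}\right)^{3}} \, dx = - \frac{3 \pi}{16 a^{5}}.$$

Setting $a = \frac{1}{6}$:
$$I = - 1458 \pi.$$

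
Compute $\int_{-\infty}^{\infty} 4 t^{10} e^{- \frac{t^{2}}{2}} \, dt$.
$3780 \sqrt{2} \sqrt{\pi}$

Start from the elementary integral
$$J(a) = \int_{-\infty}^{\infty} 4 e^{- a t^{2}} \, dt = \frac{4 \sqrt{\pi}}{\sqrt{a}}.$$

Differentiating under the integral sign brings down a factor of $(-t^2)$:
$$\frac{dJ}{da} = \int_{-\infty}^{\infty} - 4 t^{2} e^{- a t^{2}} \, dt = - \frac{2 \sqrt{\pi}}{a^{\frac{3}{2}}}.$$

Repeating $5$ times in total — each differentiation brings down another $(-t^2)$ — gives
$$\frac{d^{5}J}{da^{5}} = \int_{-\infty}^{\infty} - 4 t^{10} e^{- a t^{2}} \, dt = - \frac{945 \sqrt{\pi}}{8 a^{\frac{11}{2}}},$$
and the integrand here is $(-1)^{5}$ times the target integrand, so $I = (-1)^{5}\,\frac{d^{5}J}{da^{5}} = \frac{945 \sqrt{\pi}}{8 a^{\frac{11}{2}}}$.

Setting $a = \frac{1}{2}$:
$$I = 3780 \sqrt{2} \sqrt{\pi}.$$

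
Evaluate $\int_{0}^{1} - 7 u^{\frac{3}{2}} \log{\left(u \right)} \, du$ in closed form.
$\frac{28}{25}$

Start from the elementary integral
$$J(a) = \int_{0}^{1} - 7 u^{a} \, du = - \frac{7}{a + 1}.$$

Differentiating under the integral sign brings down a factor of $\ln u$:
$$\frac{dJ}{da} = \int_{0}^{1} - 7 u^{a} \log{\left(u \right)} \, du = \frac{7}{\left(a + 1\right)^{2}}.$$

The integral on the left is $I$, so $I = \frac{7}{\left(a + 1\right)^{2}}$.

Setting $a = \frac{3}{2}$:
$$I = \frac{28}{25}.$$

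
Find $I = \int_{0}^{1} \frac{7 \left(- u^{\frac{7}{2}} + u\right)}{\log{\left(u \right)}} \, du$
$\log{\left(\frac{16384}{4782969} \right)}$

Replace the exponent $1$ by a parameter $a$: let $I(a) = \int_{0}^{1} \frac{7 \left(- u^{\frac{7}{2}} + u^{a}\right)}{\log{\left(u \right)}} \, du$.

Since $\dfrac{\partial}{\partial a}\,u^{a} = u^{a} \ln u$, the $\ln u$ in the denominator cancels and
$$\frac{dI}{da} = \int_{0}^{1} 7 u^{a} \, du = 7 \left[\frac{u^{a+1}}{a+1}\right]_0^1 = \frac{7}{a + 1}.$$

Integrating with respect to $a$ gives $I(a) = \log{\left(\frac{128 \left(a + 1\right)^{7}}{4782969} \right)} + C$.

At $a = \frac{7}{2}$ the integrand is identically $0$, so $I(\frac{7}{2}) = 0$. The closed form gives $0$, hence $C = 0$.

Setting $a = 1$:
$$I = \log{\left(\frac{16384}{4782969} \right)}.$$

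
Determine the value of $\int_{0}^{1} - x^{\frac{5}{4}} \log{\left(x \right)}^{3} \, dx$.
$\frac{512}{2187}$

Begin with the known integral
$$J(a) = \int_{0}^{1} - x^{a} \, dx = - \frac{1}{a + 1}.$$

Differentiating under the integral sign brings down a factor of $\ln x$:
$$\frac{dJ}{da} = \int_{0}^{1} - x^{a} \log{\left(x \right)} \, dx = \frac{1}{\left(a + 1\right)^{2}}.$$

Repeating $3$ times in total — each differentiation brings down another $\ln x$ — gives
$$\frac{d^{3}J}{da^{3}} = \int_{0}^{1} - x^{a} \log{\left(x \right)}^{3} \, dx = \frac{6}{\left(a + 1\right)^{4}},$$
and the integrand here is exactly the target integrand, so $I = \frac{6}{\left(a + 1\right)^{4}}$.

Setting $a = \frac{5}{4}$:
$$I = \frac{512}{2187}.$$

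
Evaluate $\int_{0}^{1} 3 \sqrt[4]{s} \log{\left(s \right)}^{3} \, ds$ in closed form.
$- \frac{4608}{625}$

Start from the elementary integral
$$J(a) = \int_{0}^{1} 3 s^{a} \, ds = \frac{3}{a + 1}.$$

Differentiating under the integral sign brings down a factor of $\ln s$:
$$\frac{dJ}{da} = \int_{0}^{1} 3 s^{a} \log{\left(s \right)} \, ds = - \frac{3}{\left(a + 1\right)^{2}}.$$

Repeating $3$ times in total — each differentiation brings down another $\ln s$ — gives
$$\frac{d^{3}J}{da^{3}} = \int_{0}^{1} 3 s^{a} \log{\left(s \right)}^{3} \, ds = - \frac{18}{\left(a + 1\right)^{4}},$$
and the integrand here is exactly the target integrand, so $I = - \frac{18}{\left(a + 1\right)^{4}}$.

Setting $a = \frac{1}{4}$:
$$I = - \frac{4608}{625}.$$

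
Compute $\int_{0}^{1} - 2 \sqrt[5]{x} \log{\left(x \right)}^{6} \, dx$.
$- \frac{390625}{972}$

Begin with the known integral
$$J(a) = \int_{0}^{1} - 2 x^{a} \, dx = - \frac{2}{a + 1}.$$

Differentiating under the integral sign brings down a factor of $\ln x$:
$$\frac{dJ}{da} = \int_{0}^{1} - 2 x^{a} \log{\left(x \right)} \, dx = \frac{2}{\left(a + 1\right)^{2}}.$$

Repeating $6$ times in total — each differentiation brings down another $\ln x$ — gives
$$\frac{d^{6}J}{da^{6}} = \int_{0}^{1} - 2 x^{a} \log{\left(x \right)}^{6} \, dx = - \frac{1440}{\left(a + 1\right)^{7}},$$
and the integrand here is exactly the target integrand, so $I = - \frac{1440}{\left(a + 1\right)^{7}}$.

Setting $a = \frac{1}{5}$:
$$I = - \frac{390625}{972}.$$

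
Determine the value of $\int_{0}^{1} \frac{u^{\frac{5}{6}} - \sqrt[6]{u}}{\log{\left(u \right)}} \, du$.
$\log{\left(\frac{11}{7} \right)}$

Introduce a parameter $a$ in the exponent: let $I(a) = \int_{0}^{1} \frac{- \sqrt[6]{u} + u^{a}}{\log{\left(u \right)}} \, du$.

Since $\dfrac{\partial}{\partial a}\,u^{a} = u^{a} \ln u$, the $\ln u$ in the denominator cancels and
$$\frac{dI}{da} = \int_{0}^{1} u^{a} \, du = \left[\frac{u^{a+1}}{a+1}\right]_0^1 = \frac{1}{a + 1}.$$

Integrating with respect to $a$ gives $I(a) = \log{\left(\frac{6 a}{7} + \frac{6}{7} \right)} + C$.

At $a = \frac{1}{6}$ the integrand is identically $0$, so $I(\frac{1}{6}) = 0$. The closed form gives $0$, hence $C = 0$.

Setting $a = \frac{5}{6}$:
$$I = \log{\left(\frac{11}{7} \right)}.$$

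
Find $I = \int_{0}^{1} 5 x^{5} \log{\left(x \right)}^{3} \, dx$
$- \frac{5}{216}$

Begin with the known integral
$$J(a) = \int_{0}^{1} 5 x^{a} \, dx = \frac{5}{a + 1}.$$

Differentiating under the integral sign brings down a factor of $\ln x$:
$$\frac{dJ}{da} = \int_{0}^{1} 5 x^{a} \log{\left(x \right)} \, dx = - \frac{5}{\left(a + 1\right)^{2}}.$$

Repeating $3$ times in total — each differentiation brings down another $\ln x$ — gives
$$\frac{d^{3}J}{da^{3}} = \int_{0}^{1} 5 x^{a} \log{\left(x \right)}^{3} \, dx = - \frac{30}{\left(a + 1\right)^{4}},$$
and the integrand here is exactly the target integrand, so $I = - \frac{30}{\left(a + 1\right)^{4}}$.

Setting $a = 5$:
$$I = - \frac{5}{216}.$$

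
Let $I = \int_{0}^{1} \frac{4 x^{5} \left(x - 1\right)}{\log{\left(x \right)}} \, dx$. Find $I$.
$\log{\left(\frac{2401}{1296} \right)}$

Consider the one-parameter family: let $I(a) = \int_{0}^{1} \frac{4 \left(- x^{5} + x^{a}\right)}{\log{\left(x \right)}} \, dx$.

Since $\dfrac{\partial}{\partial a}\,x^{a} = x^{a} \ln x$, the $\ln x$ in the denominator cancels and
$$\frac{dI}{da} = \int_{0}^{1} 4 x^{a} \, dx = 4 \left[\frac{x^{a+1}}{a+1}\right]_0^1 = \frac{4}{a + 1}.$$

Integrating with respect to $a$ gives $I(a) = \log{\left(\frac{\left(a + 1\right)^{4}}{1296} \right)} + C$.

At $a = 5$ the integrand is identically $0$, so $I(5) = 0$. The closed form gives $0$, hence $C = 0$.

Setting $a = 6$:
$$I = \log{\left(\frac{2401}{1296} \right)}.$$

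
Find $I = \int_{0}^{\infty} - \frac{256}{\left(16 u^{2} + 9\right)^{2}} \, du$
$- \frac{16 \pi}{27}$

Start from the standard arctangent integral
$$J(a) = \int_{0}^{\infty} - \frac{1}{a^{2} + u^{2}} \, du = - \frac{\pi}{2 a}.$$

Differentiating under the integral sign with respect to $a$,
$$\frac{dJ}{da} = \int_{0}^{\infty} \frac{2 a}{\left(a^{2} + u^{2}\right)^{2}} \, du = \frac{\pi}{2 a^{2}},$$
so $\int_{0}^{\infty} - \frac{1}{\left(a^{2} + u^{2}\right)^{2}} \, du = - \frac{\pi}{4 a^{3}}$.

Setting $a = \frac{3}{4}$:
$$I = - \frac{16 \pi}{27}.$$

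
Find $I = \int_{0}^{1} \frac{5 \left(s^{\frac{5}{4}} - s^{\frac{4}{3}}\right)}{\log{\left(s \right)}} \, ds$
$\log{\left(\frac{14348907}{17210368} \right)}$

Replace the exponent $\frac{5}{4}$ by a parameter $a$: let $I(a) = \int_{0}^{1} \frac{5 \left(- s^{\frac{4}{3}} + s^{a}\right)}{\log{\left(s \right)}} \, ds$.

Since $\dfrac{\partial}{\partial a}\,s^{a} = s^{a} \ln s$, the $\ln s$ in the denominator cancels and
$$\frac{dI}{da} = \int_{0}^{1} 5 s^{a} \, ds = 5 \left[\frac{s^{a+1}}{a+1}\right]_0^1 = \frac{5}{a + 1}.$$

Integrating with respect to $a$ gives $I(a) = \log{\left(\frac{243 \left(a + 1\right)^{5}}{16807} \right)} + C$.

At $a = \frac{4}{3}$ the integrand is identically $0$, so $I(\frac{4}{3}) = 0$. The closed form gives $0$, hence $C = 0$.

Setting $a = \frac{5}{4}$:
$$I = \log{\left(\frac{14348907}{17210368} \right)}.$$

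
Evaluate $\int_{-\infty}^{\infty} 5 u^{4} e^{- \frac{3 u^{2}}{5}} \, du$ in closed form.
$\frac{125 \sqrt{15} \sqrt{\pi}}{36}$

Begin with the known integral
$$J(a) = \int_{-\infty}^{\infty} 5 e^{- a u^{2}} \, du = \frac{5 \sqrt{\pi}}{\sqrt{a}}.$$

Differentiating under the integral sign brings down a factor of $(-u^2)$:
$$\frac{dJ}{da} = \int_{-\infty}^{\infty} - 5 u^{2} e^{- a u^{2}} \, du = - \frac{5 \sqrt{\pi}}{2 a^{\frac{3}{2}}}.$$

Repeating twice in total — each differentiation brings down another $(-u^2)$ — gives
$$\frac{d^{2}J}{da^{2}} = \int_{-\infty}^{\infty} 5 u^{4} e^{- a u^{2}} \, du = \frac{15 \sqrt{\pi}}{4 a^{\frac{5}{2}}},$$
and the integrand here is exactly the target integrand, so $I = \frac{15 \sqrt{\pi}}{4 a^{\frac{5}{2}}}$.

Setting $a = \frac{3}{5}$:
$$I = \frac{125 \sqrt{15} \sqrt{\pi}}{36}.$$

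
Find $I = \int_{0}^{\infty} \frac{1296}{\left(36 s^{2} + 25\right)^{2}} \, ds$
$\frac{54 \pi}{125}$

Begin with the known result
$$J(a) = \int_{0}^{\infty} \frac{1}{a^{2} + s^{2}} \, ds = \frac{\pi}{2 a}.$$

Differentiating under the integral sign with respect to $a$,
$$\frac{dJ}{da} = \int_{0}^{\infty} - \frac{2 a}{\left(a^{2} + s^{2}\right)^{2}} \, ds = - \frac{\pi}{2 a^{2}},$$
so $\int_{0}^{\infty} \frac{1}{\left(a^{2} + s^{2}\right)^{2}} \, ds = \frac{\pi}{4 a^{3}}$.

Setting $a = \frac{5}{6}$:
$$I = \frac{54 \pi}{125}.$$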